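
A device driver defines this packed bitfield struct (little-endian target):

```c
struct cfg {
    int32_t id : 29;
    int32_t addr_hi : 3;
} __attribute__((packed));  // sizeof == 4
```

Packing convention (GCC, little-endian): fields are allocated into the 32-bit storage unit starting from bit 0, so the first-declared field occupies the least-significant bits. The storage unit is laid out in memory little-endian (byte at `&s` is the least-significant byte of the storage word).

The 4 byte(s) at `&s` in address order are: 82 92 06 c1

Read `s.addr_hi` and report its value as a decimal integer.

[0]=0x82 [1]=0x92 [2]=0x06 [3]=0xc1 (little-endian) → word 0xc1069282
id [0+:29] = (word>>0) & 0x1fffffff = 17207938
addr_hi [29+:3] = (word>>29) & 0x7 = 6  ←
addr_hi signed 3b, MSB=1: 6 - 8 = -2

-2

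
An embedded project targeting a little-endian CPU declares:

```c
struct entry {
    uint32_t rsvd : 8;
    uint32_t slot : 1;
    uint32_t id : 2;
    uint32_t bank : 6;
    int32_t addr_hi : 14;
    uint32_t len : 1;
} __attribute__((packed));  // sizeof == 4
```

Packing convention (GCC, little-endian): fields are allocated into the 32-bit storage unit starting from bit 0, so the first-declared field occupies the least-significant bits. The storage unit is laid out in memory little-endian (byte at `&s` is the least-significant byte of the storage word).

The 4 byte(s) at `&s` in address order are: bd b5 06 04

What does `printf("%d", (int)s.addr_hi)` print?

[0]=0xbd [1]=0xb5 [2]=0x06 [3]=0x04 (little-endian) → word 0x0406b5bd
rsvd:8 @ bit 0 → (0x0406b5bd>>0)&0xff = 0xbd
slot:1 @ bit 8 → (0x0406b5bd>>8)&0x1 = 0x1
id:2 @ bit 9 → (0x0406b5bd>>9)&0x3 = 0x2
bank:6 @ bit 11 → (0x0406b5bd>>11)&0x3f = 0x16
addr_hi:14 @ bit 17 → (0x0406b5bd>>17)&0x3fff = 0x203  ←
len:1 @ bit 31 → (0x0406b5bd>>31)&0x1 = 0x0
addr_hi signed 14b, MSB=0: value = 515

515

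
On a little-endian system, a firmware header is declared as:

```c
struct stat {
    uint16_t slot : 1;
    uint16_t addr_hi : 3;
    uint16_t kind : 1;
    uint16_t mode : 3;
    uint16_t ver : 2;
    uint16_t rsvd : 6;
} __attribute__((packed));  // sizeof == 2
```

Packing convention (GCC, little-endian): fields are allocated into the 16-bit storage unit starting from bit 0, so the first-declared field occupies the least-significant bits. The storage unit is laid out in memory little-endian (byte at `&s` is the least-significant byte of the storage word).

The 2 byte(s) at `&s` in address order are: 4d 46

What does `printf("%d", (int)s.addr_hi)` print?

[0]=0x4d [1]=0x46 (little-endian) → word 0x464d
slot [0+:1] = (word>>0) & 0x1 = 1
addr_hi [1+:3] = (word>>1) & 0x7 = 6  ←
kind [4+:1] = (word>>4) & 0x1 = 0
mode [5+:3] = (word>>5) & 0x7 = 2
ver [8+:2] = (word>>8) & 0x3 = 2
rsvd [10+:6] = (word>>10) & 0x3f = 17

6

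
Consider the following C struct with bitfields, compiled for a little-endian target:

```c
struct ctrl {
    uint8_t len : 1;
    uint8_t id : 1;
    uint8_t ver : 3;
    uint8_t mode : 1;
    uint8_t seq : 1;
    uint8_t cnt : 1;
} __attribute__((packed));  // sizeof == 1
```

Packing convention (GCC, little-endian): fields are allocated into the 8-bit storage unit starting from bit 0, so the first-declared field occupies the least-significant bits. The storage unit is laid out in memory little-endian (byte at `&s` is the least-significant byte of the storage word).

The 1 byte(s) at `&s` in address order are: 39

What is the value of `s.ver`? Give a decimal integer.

6

[0]=0x39 (little-endian) → word 0x39
len:1 @ bit 0 → (0x39>>0)&0x1 = 0x1
id:1 @ bit 1 → (0x39>>1)&0x1 = 0x0
ver:3 @ bit 2 → (0x39>>2)&0x7 = 0x6  ←
mode:1 @ bit 5 → (0x39>>5)&0x1 = 0x1
seq:1 @ bit 6 → (0x39>>6)&0x1 = 0x0
cnt:1 @ bit 7 → (0x39>>7)&0x1 = 0x0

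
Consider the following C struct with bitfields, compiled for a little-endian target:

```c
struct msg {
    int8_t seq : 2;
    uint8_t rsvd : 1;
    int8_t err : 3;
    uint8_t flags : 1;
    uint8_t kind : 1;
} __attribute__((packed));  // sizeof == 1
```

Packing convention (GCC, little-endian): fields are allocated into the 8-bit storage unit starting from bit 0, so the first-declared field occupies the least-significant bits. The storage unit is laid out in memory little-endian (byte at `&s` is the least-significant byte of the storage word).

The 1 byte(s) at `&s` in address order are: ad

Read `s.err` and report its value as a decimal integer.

-3

[0]=0xad (little-endian) → word 0xad
seq:2 @ bit 0 → (0xad>>0)&0x3 = 0x1
rsvd:1 @ bit 2 → (0xad>>2)&0x1 = 0x1
err:3 @ bit 3 → (0xad>>3)&0x7 = 0x5  ←
flags:1 @ bit 6 → (0xad>>6)&0x1 = 0x0
kind:1 @ bit 7 → (0xad>>7)&0x1 = 0x1
err signed 3b, MSB=1: 5 - 8 = -3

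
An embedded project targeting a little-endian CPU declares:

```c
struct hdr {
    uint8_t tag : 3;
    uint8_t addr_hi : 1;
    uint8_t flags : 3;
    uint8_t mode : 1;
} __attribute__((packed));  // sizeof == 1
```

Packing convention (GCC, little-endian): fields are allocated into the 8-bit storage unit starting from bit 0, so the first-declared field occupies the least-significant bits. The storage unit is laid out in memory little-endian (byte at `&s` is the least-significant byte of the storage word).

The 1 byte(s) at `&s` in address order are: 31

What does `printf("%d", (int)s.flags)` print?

3

[0]=0x31 (little-endian) → word 0x31
tag:3 @ bit 0 → (0x31>>0)&0x7 = 0x1
addr_hi:1 @ bit 3 → (0x31>>3)&0x1 = 0x0
flags:3 @ bit 4 → (0x31>>4)&0x7 = 0x3  ←
mode:1 @ bit 7 → (0x31>>7)&0x1 = 0x0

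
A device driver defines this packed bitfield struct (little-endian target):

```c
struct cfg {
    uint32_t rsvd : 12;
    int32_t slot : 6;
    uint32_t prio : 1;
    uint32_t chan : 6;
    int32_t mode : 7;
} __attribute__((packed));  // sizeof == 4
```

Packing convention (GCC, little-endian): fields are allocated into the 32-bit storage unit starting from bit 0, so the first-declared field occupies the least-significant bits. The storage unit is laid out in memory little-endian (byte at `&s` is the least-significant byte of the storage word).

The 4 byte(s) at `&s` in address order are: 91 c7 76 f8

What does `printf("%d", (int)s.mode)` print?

[0]=0x91 [1]=0xc7 [2]=0x76 [3]=0xf8 (little-endian) → word 0xf876c791
rsvd:12 @ bit 0 → (0xf876c791>>0)&0xfff = 0x791
slot:6 @ bit 12 → (0xf876c791>>12)&0x3f = 0x2c
prio:1 @ bit 18 → (0xf876c791>>18)&0x1 = 0x1
chan:6 @ bit 19 → (0xf876c791>>19)&0x3f = 0xe
mode:7 @ bit 25 → (0xf876c791>>25)&0x7f = 0x7c  ←
mode signed 7b, MSB=1: 124 - 128 = -4

-4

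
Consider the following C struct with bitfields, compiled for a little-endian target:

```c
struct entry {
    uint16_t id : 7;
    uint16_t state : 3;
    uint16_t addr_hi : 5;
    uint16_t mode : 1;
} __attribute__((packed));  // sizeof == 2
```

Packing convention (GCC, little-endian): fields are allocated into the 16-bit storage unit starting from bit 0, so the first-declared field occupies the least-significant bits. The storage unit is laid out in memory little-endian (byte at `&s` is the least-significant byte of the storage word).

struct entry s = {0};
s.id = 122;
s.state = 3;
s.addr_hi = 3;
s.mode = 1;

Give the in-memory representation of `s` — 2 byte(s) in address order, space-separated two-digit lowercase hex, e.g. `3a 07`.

id (7b) val=122 bits=0x7a at bit 0: 0x007a
state (3b) val=3 bits=0x3 at bit 7: 0x01fa
addr_hi (5b) val=3 bits=0x3 at bit 10: 0x0dfa
mode (1b) val=1 bits=0x1 at bit 15: 0x8dfa
word = 0x8dfa → little-endian bytes:
  [0]=0xfa  [1]=0x8d

fa 8d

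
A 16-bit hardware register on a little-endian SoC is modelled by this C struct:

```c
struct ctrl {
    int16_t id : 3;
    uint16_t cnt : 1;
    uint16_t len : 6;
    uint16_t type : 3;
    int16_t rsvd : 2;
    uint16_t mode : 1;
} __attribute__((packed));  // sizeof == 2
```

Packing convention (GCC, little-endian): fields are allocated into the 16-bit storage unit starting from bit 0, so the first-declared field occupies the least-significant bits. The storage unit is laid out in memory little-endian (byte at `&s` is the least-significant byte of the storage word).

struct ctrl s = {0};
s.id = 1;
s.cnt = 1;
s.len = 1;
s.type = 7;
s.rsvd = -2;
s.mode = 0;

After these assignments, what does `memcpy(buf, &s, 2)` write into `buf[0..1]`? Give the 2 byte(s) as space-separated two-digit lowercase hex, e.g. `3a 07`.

id:3 = 1 → 0x1 << 0 → word 0x0001
cnt:1 = 1 → 0x1 << 3 → word 0x0009
len:6 = 1 → 0x1 << 4 → word 0x0019
type:3 = 7 → 0x7 << 10 → word 0x1c19
rsvd:2 = -2 → 0x2 << 13 → word 0x5c19
mode:1 = 0 → 0x0 << 15 → word 0x5c19
word = 0x5c19 → little-endian bytes:
  [0]=0x19  [1]=0x5c

19 5c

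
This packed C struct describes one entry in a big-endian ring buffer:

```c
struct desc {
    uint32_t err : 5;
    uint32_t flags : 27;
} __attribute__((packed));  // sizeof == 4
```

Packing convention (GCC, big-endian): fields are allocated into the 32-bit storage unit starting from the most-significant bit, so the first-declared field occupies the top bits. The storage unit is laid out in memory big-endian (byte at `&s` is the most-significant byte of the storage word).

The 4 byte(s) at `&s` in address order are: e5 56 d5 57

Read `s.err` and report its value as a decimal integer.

28

[0]=0xe5 [1]=0x56 [2]=0xd5 [3]=0x57 (big-endian) → word 0xe556d557
err [27+:5] = (word>>27) & 0x1f = 28  ←
flags [0+:27] = (word>>0) & 0x7ffffff = 89576791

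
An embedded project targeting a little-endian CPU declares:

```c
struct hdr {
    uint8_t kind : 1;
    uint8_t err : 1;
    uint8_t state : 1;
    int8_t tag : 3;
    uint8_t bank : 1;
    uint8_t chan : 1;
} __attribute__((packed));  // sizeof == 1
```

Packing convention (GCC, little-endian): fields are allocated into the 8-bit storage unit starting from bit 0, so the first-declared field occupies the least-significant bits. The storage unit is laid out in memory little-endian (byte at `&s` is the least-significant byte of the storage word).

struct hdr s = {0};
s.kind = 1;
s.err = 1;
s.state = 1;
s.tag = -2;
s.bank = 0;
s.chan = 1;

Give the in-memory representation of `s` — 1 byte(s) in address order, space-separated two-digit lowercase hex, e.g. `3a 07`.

[0+:1] kind=1 & 0x1 = 0x1; word=0x01
[1+:1] err=1 & 0x1 = 0x1; word=0x03
[2+:1] state=1 & 0x1 = 0x1; word=0x07
[3+:3] tag=-2 & 0x7 = 0x6; word=0x37
[6+:1] bank=0 & 0x1 = 0x0; word=0x37
[7+:1] chan=1 & 0x1 = 0x1; word=0xb7
word = 0xb7 → little-endian bytes:
  [0]=0xb7

b7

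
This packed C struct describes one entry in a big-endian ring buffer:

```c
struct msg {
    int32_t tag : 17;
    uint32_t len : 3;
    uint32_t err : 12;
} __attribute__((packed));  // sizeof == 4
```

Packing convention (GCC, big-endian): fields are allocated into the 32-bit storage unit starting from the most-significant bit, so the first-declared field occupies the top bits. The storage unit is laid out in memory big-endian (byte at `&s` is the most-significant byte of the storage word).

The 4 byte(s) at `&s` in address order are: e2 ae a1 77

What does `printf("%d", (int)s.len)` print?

2

[0]=0xe2 [1]=0xae [2]=0xa1 [3]=0x77 (big-endian) → word 0xe2aea177
tag:17 @ bit 15 → (0xe2aea177>>15)&0x1ffff = 0x1c55d
len:3 @ bit 12 → (0xe2aea177>>12)&0x7 = 0x2  ←
err:12 @ bit 0 → (0xe2aea177>>0)&0xfff = 0x177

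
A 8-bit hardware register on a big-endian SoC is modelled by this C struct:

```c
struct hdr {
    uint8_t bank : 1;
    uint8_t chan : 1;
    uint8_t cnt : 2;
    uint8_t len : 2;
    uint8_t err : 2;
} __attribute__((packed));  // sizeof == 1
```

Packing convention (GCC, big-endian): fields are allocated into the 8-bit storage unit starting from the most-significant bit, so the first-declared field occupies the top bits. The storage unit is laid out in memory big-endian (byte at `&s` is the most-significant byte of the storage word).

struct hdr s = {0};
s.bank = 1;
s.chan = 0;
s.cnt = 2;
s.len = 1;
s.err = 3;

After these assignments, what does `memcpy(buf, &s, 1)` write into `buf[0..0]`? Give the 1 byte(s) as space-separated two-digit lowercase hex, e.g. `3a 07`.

a7

bank:1 = 1 → 0x1 << 7 → word 0x80
chan:1 = 0 → 0x0 << 6 → word 0x80
cnt:2 = 2 → 0x2 << 4 → word 0xa0
len:2 = 1 → 0x1 << 2 → word 0xa4
err:2 = 3 → 0x3 << 0 → word 0xa7
word = 0xa7 → big-endian bytes:
  [0]=0xa7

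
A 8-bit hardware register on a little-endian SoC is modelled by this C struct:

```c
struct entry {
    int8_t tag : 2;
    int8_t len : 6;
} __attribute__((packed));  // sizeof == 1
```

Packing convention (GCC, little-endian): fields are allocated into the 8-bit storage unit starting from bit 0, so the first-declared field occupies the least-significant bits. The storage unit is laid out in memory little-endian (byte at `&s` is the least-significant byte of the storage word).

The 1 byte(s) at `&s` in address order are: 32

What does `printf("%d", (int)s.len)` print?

12

[0]=0x32 (little-endian) → word 0x32
tag [0+:2] = (word>>0) & 0x3 = 2
len [2+:6] = (word>>2) & 0x3f = 12  ←
len signed 6b, MSB=0: value = 12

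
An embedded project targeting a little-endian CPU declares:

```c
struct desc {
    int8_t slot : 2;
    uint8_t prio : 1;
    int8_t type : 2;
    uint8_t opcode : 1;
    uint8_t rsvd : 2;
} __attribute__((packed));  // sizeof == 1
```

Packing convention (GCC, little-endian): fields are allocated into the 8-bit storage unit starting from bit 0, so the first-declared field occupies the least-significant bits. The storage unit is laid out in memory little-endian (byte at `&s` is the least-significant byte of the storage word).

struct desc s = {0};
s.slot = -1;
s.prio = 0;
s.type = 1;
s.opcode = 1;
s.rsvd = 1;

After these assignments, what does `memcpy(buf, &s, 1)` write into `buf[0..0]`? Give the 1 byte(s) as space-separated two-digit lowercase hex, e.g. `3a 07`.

slot (2b) val=-1 bits=0x3 at bit 0: 0x03
prio (1b) val=0 bits=0x0 at bit 2: 0x03
type (2b) val=1 bits=0x1 at bit 3: 0x0b
opcode (1b) val=1 bits=0x1 at bit 5: 0x2b
rsvd (2b) val=1 bits=0x1 at bit 6: 0x6b
word = 0x6b → little-endian bytes:
  [0]=0x6b

6b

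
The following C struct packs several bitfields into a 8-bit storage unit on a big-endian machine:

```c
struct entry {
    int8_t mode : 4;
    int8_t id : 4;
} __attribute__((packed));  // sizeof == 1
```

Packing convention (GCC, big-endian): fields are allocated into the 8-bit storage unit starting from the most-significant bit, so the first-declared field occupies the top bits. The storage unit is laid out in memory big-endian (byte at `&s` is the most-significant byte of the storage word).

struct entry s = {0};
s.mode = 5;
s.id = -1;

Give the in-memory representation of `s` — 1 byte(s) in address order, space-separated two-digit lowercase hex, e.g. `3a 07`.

[4+:4] mode=5 & 0xf = 0x5; word=0x50
[0+:4] id=-1 & 0xf = 0xf; word=0x5f
word = 0x5f → big-endian bytes:
  [0]=0x5f

5f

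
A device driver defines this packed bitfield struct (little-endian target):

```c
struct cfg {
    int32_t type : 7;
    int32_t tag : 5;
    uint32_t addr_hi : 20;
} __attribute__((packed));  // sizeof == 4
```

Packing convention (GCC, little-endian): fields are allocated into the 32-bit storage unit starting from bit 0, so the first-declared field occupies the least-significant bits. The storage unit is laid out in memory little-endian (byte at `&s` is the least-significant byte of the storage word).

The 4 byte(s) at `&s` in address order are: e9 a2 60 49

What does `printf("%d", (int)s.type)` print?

-23

[0]=0xe9 [1]=0xa2 [2]=0x60 [3]=0x49 (little-endian) → word 0x4960a2e9
type:7 @ bit 0 → (0x4960a2e9>>0)&0x7f = 0x69  ←
tag:5 @ bit 7 → (0x4960a2e9>>7)&0x1f = 0x5
addr_hi:20 @ bit 12 → (0x4960a2e9>>12)&0xfffff = 0x4960a
type signed 7b, MSB=1: 105 - 128 = -23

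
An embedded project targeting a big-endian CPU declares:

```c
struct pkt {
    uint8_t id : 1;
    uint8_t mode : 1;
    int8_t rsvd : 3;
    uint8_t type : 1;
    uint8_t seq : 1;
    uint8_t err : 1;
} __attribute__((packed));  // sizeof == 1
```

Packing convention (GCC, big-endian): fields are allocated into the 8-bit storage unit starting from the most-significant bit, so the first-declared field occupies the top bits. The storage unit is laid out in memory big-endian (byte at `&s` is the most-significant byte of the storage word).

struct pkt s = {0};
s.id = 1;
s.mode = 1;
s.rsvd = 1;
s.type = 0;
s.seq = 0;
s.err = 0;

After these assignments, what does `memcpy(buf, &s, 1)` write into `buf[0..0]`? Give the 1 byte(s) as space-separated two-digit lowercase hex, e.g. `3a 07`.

[7+:1] id=1 & 0x1 = 0x1; word=0x80
[6+:1] mode=1 & 0x1 = 0x1; word=0xc0
[3+:3] rsvd=1 & 0x7 = 0x1; word=0xc8
[2+:1] type=0 & 0x1 = 0x0; word=0xc8
[1+:1] seq=0 & 0x1 = 0x0; word=0xc8
[0+:1] err=0 & 0x1 = 0x0; word=0xc8
word = 0xc8 → big-endian bytes:
  [0]=0xc8

c8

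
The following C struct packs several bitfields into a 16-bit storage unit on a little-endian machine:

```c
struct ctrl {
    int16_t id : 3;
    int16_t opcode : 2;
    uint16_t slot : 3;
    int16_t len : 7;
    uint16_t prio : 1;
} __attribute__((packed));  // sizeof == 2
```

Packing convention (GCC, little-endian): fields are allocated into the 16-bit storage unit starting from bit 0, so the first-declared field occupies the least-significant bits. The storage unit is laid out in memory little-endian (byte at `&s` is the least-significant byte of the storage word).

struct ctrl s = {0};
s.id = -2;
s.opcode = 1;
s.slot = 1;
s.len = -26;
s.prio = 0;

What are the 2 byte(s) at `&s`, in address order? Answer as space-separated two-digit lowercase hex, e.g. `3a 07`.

2e 66

id (3b) val=-2 bits=0x6 at bit 0: 0x0006
opcode (2b) val=1 bits=0x1 at bit 3: 0x000e
slot (3b) val=1 bits=0x1 at bit 5: 0x002e
len (7b) val=-26 bits=0x66 at bit 8: 0x662e
prio (1b) val=0 bits=0x0 at bit 15: 0x662e
word = 0x662e → little-endian bytes:
  [0]=0x2e  [1]=0x66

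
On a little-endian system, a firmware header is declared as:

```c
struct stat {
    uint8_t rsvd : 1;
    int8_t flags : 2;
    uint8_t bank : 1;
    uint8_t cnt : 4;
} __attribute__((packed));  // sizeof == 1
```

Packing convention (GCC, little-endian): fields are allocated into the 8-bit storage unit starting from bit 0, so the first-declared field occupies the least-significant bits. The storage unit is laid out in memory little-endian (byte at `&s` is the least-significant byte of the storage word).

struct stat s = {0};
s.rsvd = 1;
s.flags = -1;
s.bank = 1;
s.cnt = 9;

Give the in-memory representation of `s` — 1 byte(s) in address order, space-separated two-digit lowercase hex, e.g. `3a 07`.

rsvd (1b) val=1 bits=0x1 at bit 0: 0x01
flags (2b) val=-1 bits=0x3 at bit 1: 0x07
bank (1b) val=1 bits=0x1 at bit 3: 0x0f
cnt (4b) val=9 bits=0x9 at bit 4: 0x9f
word = 0x9f → little-endian bytes:
  [0]=0x9f

9f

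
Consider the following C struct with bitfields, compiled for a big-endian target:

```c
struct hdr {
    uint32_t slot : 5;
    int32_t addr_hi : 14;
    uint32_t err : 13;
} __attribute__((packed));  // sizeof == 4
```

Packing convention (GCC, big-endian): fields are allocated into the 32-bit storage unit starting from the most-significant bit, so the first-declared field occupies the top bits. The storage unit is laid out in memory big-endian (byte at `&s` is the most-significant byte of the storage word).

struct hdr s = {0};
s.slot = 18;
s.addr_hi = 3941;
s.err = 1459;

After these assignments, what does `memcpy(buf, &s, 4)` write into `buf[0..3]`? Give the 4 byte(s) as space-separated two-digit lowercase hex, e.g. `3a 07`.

[27+:5] slot=18 & 0x1f = 0x12; word=0x90000000
[13+:14] addr_hi=3941 & 0x3fff = 0xf65; word=0x91eca000
[0+:13] err=1459 & 0x1fff = 0x5b3; word=0x91eca5b3
word = 0x91eca5b3 → big-endian bytes:
  [0]=0x91  [1]=0xec  [2]=0xa5  [3]=0xb3

91 ec a5 b3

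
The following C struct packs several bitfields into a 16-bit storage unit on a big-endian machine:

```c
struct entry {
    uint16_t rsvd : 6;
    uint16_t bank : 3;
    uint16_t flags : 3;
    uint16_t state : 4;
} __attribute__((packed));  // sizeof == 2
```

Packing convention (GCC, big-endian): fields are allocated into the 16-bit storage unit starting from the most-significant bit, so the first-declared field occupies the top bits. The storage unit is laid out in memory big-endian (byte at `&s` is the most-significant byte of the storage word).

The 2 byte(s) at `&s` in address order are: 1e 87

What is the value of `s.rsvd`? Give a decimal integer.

7

[0]=0x1e [1]=0x87 (big-endian) → word 0x1e87
rsvd:6 @ bit 10 → (0x1e87>>10)&0x3f = 0x7  ←
bank:3 @ bit 7 → (0x1e87>>7)&0x7 = 0x5
flags:3 @ bit 4 → (0x1e87>>4)&0x7 = 0x0
state:4 @ bit 0 → (0x1e87>>0)&0xf = 0x7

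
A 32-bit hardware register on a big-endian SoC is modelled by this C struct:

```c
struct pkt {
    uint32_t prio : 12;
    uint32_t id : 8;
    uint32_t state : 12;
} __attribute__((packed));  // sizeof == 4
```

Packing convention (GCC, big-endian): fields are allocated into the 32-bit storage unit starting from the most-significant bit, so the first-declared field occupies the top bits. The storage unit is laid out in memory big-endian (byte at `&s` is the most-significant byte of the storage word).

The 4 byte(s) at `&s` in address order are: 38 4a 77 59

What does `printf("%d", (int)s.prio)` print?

[0]=0x38 [1]=0x4a [2]=0x77 [3]=0x59 (big-endian) → word 0x384a7759
prio [20+:12] = (word>>20) & 0xfff = 900  ←
id [12+:8] = (word>>12) & 0xff = 167
state [0+:12] = (word>>0) & 0xfff = 1881

900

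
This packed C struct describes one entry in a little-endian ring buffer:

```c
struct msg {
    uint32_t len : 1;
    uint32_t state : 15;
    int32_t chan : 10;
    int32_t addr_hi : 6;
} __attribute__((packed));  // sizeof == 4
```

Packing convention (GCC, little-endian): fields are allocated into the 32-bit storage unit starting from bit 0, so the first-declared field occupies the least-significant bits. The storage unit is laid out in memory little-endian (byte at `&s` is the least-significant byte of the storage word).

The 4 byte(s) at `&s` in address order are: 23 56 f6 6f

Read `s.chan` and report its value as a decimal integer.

[0]=0x23 [1]=0x56 [2]=0xf6 [3]=0x6f (little-endian) → word 0x6ff65623
len:1 @ bit 0 → (0x6ff65623>>0)&0x1 = 0x1
state:15 @ bit 1 → (0x6ff65623>>1)&0x7fff = 0x2b11
chan:10 @ bit 16 → (0x6ff65623>>16)&0x3ff = 0x3f6  ←
addr_hi:6 @ bit 26 → (0x6ff65623>>26)&0x3f = 0x1b
chan signed 10b, MSB=1: 1014 - 1024 = -10

-10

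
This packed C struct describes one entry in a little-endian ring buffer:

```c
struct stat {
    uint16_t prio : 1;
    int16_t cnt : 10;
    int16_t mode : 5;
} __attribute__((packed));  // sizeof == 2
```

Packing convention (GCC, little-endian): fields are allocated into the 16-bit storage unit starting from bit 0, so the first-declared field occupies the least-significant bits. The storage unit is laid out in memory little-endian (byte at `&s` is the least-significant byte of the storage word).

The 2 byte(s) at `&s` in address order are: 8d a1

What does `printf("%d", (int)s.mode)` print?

[0]=0x8d [1]=0xa1 (little-endian) → word 0xa18d
prio [0+:1] = (word>>0) & 0x1 = 1
cnt [1+:10] = (word>>1) & 0x3ff = 198
mode [11+:5] = (word>>11) & 0x1f = 20  ←
mode signed 5b, MSB=1: 20 - 32 = -12

-12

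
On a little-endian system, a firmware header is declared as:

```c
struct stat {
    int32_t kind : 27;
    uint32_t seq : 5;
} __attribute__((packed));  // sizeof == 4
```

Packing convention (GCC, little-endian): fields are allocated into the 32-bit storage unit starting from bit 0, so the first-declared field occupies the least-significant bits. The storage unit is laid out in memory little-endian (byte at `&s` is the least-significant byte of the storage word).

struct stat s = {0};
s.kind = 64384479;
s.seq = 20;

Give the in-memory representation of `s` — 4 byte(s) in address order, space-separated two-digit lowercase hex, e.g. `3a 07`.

kind (27b) val=64384479 bits=0x3d66ddf at bit 0: 0x03d66ddf
seq (5b) val=20 bits=0x14 at bit 27: 0xa3d66ddf
word = 0xa3d66ddf → little-endian bytes:
  [0]=0xdf  [1]=0x6d  [2]=0xd6  [3]=0xa3

df 6d d6 a3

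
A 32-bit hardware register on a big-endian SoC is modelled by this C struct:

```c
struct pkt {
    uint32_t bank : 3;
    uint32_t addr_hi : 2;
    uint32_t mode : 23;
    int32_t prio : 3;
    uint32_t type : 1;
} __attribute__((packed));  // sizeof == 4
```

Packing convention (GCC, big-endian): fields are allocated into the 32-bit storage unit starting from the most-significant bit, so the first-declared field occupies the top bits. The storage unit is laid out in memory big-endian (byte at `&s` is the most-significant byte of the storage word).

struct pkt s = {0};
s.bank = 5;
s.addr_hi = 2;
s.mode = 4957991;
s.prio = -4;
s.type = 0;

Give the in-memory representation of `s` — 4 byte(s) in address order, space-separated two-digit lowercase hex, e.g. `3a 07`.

b4 ba 72 78

bank (3b) val=5 bits=0x5 at bit 29: 0xa0000000
addr_hi (2b) val=2 bits=0x2 at bit 27: 0xb0000000
mode (23b) val=4957991 bits=0x4ba727 at bit 4: 0xb4ba7270
prio (3b) val=-4 bits=0x4 at bit 1: 0xb4ba7278
type (1b) val=0 bits=0x0 at bit 0: 0xb4ba7278
word = 0xb4ba7278 → big-endian bytes:
  [0]=0xb4  [1]=0xba  [2]=0x72  [3]=0x78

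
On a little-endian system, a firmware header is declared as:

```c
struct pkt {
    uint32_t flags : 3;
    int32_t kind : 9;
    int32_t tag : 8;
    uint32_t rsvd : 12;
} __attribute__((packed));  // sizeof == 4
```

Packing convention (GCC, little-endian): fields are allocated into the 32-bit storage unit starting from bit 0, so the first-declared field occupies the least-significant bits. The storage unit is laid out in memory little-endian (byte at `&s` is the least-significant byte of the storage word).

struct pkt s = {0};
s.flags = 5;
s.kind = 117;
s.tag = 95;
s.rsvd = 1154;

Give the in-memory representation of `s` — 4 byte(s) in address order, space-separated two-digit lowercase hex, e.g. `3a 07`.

flags:3 = 5 → 0x5 << 0 → word 0x00000005
kind:9 = 117 → 0x75 << 3 → word 0x000003ad
tag:8 = 95 → 0x5f << 12 → word 0x0005f3ad
rsvd:12 = 1154 → 0x482 << 20 → word 0x4825f3ad
word = 0x4825f3ad → little-endian bytes:
  [0]=0xad  [1]=0xf3  [2]=0x25  [3]=0x48

ad f3 25 48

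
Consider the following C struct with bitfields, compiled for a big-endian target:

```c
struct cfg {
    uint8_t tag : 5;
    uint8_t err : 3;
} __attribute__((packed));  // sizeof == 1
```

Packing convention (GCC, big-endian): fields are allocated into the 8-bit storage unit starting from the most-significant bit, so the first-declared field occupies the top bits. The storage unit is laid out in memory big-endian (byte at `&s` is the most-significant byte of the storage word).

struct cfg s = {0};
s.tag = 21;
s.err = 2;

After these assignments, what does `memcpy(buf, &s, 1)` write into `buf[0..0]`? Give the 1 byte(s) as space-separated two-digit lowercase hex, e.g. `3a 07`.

aa

tag (5b) val=21 bits=0x15 at bit 3: 0xa8
err (3b) val=2 bits=0x2 at bit 0: 0xaa
word = 0xaa → big-endian bytes:
  [0]=0xaa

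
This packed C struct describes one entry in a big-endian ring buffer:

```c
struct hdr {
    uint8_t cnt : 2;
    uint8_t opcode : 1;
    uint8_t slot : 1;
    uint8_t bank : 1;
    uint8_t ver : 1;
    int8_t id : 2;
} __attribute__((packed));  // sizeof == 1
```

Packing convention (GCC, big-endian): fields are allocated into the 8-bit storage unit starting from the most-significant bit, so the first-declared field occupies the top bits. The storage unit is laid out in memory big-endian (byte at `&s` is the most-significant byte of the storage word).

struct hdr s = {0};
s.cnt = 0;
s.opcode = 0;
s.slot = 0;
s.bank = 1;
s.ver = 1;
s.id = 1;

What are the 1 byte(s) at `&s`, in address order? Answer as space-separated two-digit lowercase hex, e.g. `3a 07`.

0d

cnt:2 = 0 → 0x0 << 6 → word 0x00
opcode:1 = 0 → 0x0 << 5 → word 0x00
slot:1 = 0 → 0x0 << 4 → word 0x00
bank:1 = 1 → 0x1 << 3 → word 0x08
ver:1 = 1 → 0x1 << 2 → word 0x0c
id:2 = 1 → 0x1 << 0 → word 0x0d
word = 0x0d → big-endian bytes:
  [0]=0x0d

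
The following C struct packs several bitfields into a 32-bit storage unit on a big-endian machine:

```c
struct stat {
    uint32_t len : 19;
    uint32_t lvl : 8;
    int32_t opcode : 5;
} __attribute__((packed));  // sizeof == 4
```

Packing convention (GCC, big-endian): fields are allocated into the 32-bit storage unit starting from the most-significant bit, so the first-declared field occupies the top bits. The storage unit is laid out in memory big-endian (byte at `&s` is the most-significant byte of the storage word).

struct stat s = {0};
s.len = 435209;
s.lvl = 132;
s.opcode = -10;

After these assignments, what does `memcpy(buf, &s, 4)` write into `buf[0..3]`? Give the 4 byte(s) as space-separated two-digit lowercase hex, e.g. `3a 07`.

len:19 = 435209 → 0x6a409 << 13 → word 0xd4812000
lvl:8 = 132 → 0x84 << 5 → word 0xd4813080
opcode:5 = -10 → 0x16 << 0 → word 0xd4813096
word = 0xd4813096 → big-endian bytes:
  [0]=0xd4  [1]=0x81  [2]=0x30  [3]=0x96

d4 81 30 96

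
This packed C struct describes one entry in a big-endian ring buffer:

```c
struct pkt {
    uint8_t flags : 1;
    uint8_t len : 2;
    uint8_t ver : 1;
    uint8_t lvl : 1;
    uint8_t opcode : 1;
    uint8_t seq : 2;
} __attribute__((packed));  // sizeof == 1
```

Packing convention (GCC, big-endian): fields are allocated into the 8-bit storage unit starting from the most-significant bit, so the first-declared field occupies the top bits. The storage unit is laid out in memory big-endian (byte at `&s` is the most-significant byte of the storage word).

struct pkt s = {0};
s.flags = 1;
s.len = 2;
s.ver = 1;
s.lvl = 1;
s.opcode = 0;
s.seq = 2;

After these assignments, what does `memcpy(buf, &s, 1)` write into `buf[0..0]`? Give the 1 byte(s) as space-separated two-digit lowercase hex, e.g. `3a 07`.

[7+:1] flags=1 & 0x1 = 0x1; word=0x80
[5+:2] len=2 & 0x3 = 0x2; word=0xc0
[4+:1] ver=1 & 0x1 = 0x1; word=0xd0
[3+:1] lvl=1 & 0x1 = 0x1; word=0xd8
[2+:1] opcode=0 & 0x1 = 0x0; word=0xd8
[0+:2] seq=2 & 0x3 = 0x2; word=0xda
word = 0xda → big-endian bytes:
  [0]=0xda

da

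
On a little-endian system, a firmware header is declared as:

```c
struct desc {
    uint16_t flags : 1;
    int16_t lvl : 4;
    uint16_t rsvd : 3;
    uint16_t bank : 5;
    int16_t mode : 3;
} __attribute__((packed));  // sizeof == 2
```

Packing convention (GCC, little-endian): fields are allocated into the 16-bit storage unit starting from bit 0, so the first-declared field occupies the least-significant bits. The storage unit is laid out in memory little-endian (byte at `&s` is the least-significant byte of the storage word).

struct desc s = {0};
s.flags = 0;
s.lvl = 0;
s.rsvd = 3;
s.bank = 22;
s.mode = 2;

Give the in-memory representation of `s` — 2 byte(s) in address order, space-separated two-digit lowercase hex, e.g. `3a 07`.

60 56

[0+:1] flags=0 & 0x1 = 0x0; word=0x0000
[1+:4] lvl=0 & 0xf = 0x0; word=0x0000
[5+:3] rsvd=3 & 0x7 = 0x3; word=0x0060
[8+:5] bank=22 & 0x1f = 0x16; word=0x1660
[13+:3] mode=2 & 0x7 = 0x2; word=0x5660
word = 0x5660 → little-endian bytes:
  [0]=0x60  [1]=0x56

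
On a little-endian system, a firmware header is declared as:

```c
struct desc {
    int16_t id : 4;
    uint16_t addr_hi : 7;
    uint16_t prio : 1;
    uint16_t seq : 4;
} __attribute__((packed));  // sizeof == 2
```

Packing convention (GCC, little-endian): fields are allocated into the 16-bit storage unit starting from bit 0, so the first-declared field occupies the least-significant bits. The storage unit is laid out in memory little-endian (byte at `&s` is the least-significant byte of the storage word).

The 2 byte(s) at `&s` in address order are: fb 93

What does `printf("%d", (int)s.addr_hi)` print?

[0]=0xfb [1]=0x93 (little-endian) → word 0x93fb
id:4 @ bit 0 → (0x93fb>>0)&0xf = 0xb
addr_hi:7 @ bit 4 → (0x93fb>>4)&0x7f = 0x3f  ←
prio:1 @ bit 11 → (0x93fb>>11)&0x1 = 0x0
seq:4 @ bit 12 → (0x93fb>>12)&0xf = 0x9

63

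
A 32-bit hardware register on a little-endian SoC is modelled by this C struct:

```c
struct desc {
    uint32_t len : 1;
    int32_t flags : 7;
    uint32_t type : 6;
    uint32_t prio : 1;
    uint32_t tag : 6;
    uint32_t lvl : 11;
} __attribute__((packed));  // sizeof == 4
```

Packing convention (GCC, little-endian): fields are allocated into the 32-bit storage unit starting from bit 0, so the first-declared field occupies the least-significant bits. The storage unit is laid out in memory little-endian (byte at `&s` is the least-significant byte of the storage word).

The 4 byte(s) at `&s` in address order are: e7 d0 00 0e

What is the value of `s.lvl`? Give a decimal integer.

[0]=0xe7 [1]=0xd0 [2]=0x00 [3]=0x0e (little-endian) → word 0x0e00d0e7
len [0+:1] = (word>>0) & 0x1 = 1
flags [1+:7] = (word>>1) & 0x7f = 115
type [8+:6] = (word>>8) & 0x3f = 16
prio [14+:1] = (word>>14) & 0x1 = 1
tag [15+:6] = (word>>15) & 0x3f = 1
lvl [21+:11] = (word>>21) & 0x7ff = 112  ←

112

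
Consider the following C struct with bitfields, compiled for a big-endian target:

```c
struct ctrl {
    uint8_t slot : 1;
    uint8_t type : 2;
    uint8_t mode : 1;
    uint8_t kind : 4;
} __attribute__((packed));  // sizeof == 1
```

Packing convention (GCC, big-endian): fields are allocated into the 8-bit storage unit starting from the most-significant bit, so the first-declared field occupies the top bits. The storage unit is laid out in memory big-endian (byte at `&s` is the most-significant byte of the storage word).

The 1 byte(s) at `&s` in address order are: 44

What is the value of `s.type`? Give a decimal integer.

2

[0]=0x44 (big-endian) → word 0x44
slot [7+:1] = (word>>7) & 0x1 = 0
type [5+:2] = (word>>5) & 0x3 = 2  ←
mode [4+:1] = (word>>4) & 0x1 = 0
kind [0+:4] = (word>>0) & 0xf = 4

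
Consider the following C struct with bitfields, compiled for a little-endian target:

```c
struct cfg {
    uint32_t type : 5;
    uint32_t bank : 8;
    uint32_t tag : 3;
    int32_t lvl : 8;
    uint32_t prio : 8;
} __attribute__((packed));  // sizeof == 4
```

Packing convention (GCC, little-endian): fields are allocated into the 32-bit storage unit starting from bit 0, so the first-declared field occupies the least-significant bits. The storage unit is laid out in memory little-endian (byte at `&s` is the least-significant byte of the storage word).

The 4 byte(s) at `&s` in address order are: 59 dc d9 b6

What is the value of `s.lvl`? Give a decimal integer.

-39

[0]=0x59 [1]=0xdc [2]=0xd9 [3]=0xb6 (little-endian) → word 0xb6d9dc59
type:5 @ bit 0 → (0xb6d9dc59>>0)&0x1f = 0x19
bank:8 @ bit 5 → (0xb6d9dc59>>5)&0xff = 0xe2
tag:3 @ bit 13 → (0xb6d9dc59>>13)&0x7 = 0x6
lvl:8 @ bit 16 → (0xb6d9dc59>>16)&0xff = 0xd9  ←
prio:8 @ bit 24 → (0xb6d9dc59>>24)&0xff = 0xb6
lvl signed 8b, MSB=1: 217 - 256 = -39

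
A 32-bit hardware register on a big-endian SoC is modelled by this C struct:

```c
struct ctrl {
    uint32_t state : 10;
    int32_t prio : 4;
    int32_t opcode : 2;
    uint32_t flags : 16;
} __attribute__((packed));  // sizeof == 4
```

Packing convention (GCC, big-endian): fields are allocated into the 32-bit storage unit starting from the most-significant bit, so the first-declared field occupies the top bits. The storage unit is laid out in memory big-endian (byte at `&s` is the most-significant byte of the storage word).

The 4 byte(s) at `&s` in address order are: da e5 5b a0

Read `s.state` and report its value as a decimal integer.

[0]=0xda [1]=0xe5 [2]=0x5b [3]=0xa0 (big-endian) → word 0xdae55ba0
state [22+:10] = (word>>22) & 0x3ff = 875  ←
prio [18+:4] = (word>>18) & 0xf = 9
opcode [16+:2] = (word>>16) & 0x3 = 1
flags [0+:16] = (word>>0) & 0xffff = 23456

875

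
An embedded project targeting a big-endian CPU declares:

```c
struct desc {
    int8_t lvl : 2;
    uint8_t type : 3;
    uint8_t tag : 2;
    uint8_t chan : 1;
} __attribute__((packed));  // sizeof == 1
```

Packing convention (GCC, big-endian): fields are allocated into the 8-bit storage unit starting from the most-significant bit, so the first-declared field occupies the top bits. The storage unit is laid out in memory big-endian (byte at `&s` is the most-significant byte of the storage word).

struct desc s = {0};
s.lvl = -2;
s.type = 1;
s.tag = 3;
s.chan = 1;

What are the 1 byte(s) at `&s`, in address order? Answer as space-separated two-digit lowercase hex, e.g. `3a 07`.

lvl:2 = -2 → 0x2 << 6 → word 0x80
type:3 = 1 → 0x1 << 3 → word 0x88
tag:2 = 3 → 0x3 << 1 → word 0x8e
chan:1 = 1 → 0x1 << 0 → word 0x8f
word = 0x8f → big-endian bytes:
  [0]=0x8f

8f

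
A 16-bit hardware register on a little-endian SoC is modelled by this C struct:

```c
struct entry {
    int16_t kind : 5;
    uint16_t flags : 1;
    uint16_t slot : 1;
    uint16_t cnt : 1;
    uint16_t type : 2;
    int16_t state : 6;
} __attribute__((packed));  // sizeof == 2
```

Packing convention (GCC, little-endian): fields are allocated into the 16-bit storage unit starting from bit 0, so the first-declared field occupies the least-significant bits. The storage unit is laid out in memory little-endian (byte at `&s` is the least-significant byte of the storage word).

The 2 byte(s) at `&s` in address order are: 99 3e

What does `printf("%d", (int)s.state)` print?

[0]=0x99 [1]=0x3e (little-endian) → word 0x3e99
kind [0+:5] = (word>>0) & 0x1f = 25
flags [5+:1] = (word>>5) & 0x1 = 0
slot [6+:1] = (word>>6) & 0x1 = 0
cnt [7+:1] = (word>>7) & 0x1 = 1
type [8+:2] = (word>>8) & 0x3 = 2
state [10+:6] = (word>>10) & 0x3f = 15  ←
state signed 6b, MSB=0: value = 15

15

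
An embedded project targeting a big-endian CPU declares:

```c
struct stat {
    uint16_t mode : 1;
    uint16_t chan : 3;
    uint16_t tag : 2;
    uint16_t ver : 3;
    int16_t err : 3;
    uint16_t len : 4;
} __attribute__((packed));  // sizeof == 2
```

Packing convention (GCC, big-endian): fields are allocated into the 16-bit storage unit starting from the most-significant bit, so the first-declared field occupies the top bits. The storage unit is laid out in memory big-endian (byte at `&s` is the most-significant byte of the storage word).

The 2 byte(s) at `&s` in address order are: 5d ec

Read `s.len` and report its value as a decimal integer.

[0]=0x5d [1]=0xec (big-endian) → word 0x5dec
mode:1 @ bit 15 → (0x5dec>>15)&0x1 = 0x0
chan:3 @ bit 12 → (0x5dec>>12)&0x7 = 0x5
tag:2 @ bit 10 → (0x5dec>>10)&0x3 = 0x3
ver:3 @ bit 7 → (0x5dec>>7)&0x7 = 0x3
err:3 @ bit 4 → (0x5dec>>4)&0x7 = 0x6
len:4 @ bit 0 → (0x5dec>>0)&0xf = 0xc  ←

12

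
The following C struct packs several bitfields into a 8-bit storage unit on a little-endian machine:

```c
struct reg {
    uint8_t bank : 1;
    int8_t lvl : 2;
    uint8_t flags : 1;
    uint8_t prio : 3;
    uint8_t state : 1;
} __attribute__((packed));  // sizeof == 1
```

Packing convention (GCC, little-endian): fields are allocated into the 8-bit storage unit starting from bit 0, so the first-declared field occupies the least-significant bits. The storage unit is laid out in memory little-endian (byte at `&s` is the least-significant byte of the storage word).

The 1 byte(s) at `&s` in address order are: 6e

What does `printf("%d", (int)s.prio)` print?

6

[0]=0x6e (little-endian) → word 0x6e
bank [0+:1] = (word>>0) & 0x1 = 0
lvl [1+:2] = (word>>1) & 0x3 = 3
flags [3+:1] = (word>>3) & 0x1 = 1
prio [4+:3] = (word>>4) & 0x7 = 6  ←
state [7+:1] = (word>>7) & 0x1 = 0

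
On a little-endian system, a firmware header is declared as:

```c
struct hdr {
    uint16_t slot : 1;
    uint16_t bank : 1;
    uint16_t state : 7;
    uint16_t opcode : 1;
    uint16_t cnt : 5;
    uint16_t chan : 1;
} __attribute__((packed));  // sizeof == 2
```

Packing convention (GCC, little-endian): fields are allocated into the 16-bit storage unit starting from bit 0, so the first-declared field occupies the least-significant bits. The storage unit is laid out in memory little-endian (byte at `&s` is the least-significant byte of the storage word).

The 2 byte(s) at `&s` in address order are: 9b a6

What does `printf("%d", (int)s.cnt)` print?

9

[0]=0x9b [1]=0xa6 (little-endian) → word 0xa69b
slot:1 @ bit 0 → (0xa69b>>0)&0x1 = 0x1
bank:1 @ bit 1 → (0xa69b>>1)&0x1 = 0x1
state:7 @ bit 2 → (0xa69b>>2)&0x7f = 0x26
opcode:1 @ bit 9 → (0xa69b>>9)&0x1 = 0x1
cnt:5 @ bit 10 → (0xa69b>>10)&0x1f = 0x9  ←
chan:1 @ bit 15 → (0xa69b>>15)&0x1 = 0x1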